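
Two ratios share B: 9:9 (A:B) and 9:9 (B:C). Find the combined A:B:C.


Match B: multiply A:B by 9 → 81:81
Multiply B:C by 9 → 81:81
Combined: 81:81:81
GCD = 81
= 1:1:1

1:1:1


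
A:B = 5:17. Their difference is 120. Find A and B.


Let A = 5k, B = 17k.
17k - 5k = 120
12k = 120 → k = 120/12 = 10
A = 5×10 = 50, B = 17×10 = 170
= A = 50, B = 170

A = 50, B = 170


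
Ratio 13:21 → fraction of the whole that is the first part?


Total parts = 13 + 21 = 34
First part: 13/34 = 13/34
= 13/34

13/34


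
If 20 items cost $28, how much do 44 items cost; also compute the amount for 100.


Direct proportion: y/x = constant
k = 28/20 = 1.4000
y at x=44: k × 44 = 28 × 44 / 20 = 1232/20 = 61.60
y at x=100: k × 100 = 28 × 100 / 20 = 2800/20 = 140.00
= 61.60 and 140.00

61.60 and 140.00


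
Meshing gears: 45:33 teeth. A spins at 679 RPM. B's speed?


Gear ratio = 45:33 = 15:11
RPM_B = RPM_A × (teeth_A / teeth_B)
= 679 × (45/33)
= 925.9 RPM

925.9 RPM


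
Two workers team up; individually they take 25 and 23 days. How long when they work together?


Rate of A = 1/25 per day
Rate of B = 1/23 per day
Combined rate = 1/25 + 1/23 = 48/575 ≈ 0.0835 per day
Days = 1 / combined rate = 575/48
≈ 11.98 days

11.98 days


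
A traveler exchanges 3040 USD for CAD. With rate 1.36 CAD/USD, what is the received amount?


Amount × rate = 3040 × 1.36
= 4134.40 CAD

4134.40 CAD


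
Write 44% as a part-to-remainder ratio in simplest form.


44% means 44 parts out of 100; remainder = 56
Part : remainder = 44:56
GCD = 4
= 11:14

11:14


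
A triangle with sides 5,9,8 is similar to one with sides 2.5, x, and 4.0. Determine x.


Scale factor = 2.5/5 = 0.5
Missing side = 9 × 0.5
= 4.5

4.5


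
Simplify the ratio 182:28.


GCD(182, 28) = 14
182/14 : 28/14
= 13:2

13:2


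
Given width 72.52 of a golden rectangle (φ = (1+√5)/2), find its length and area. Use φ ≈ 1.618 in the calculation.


φ = (1 + √5) / 2 ≈ 1.618
Length = width × φ = 72.52 × 1.618 = 117.33736
≈ 117.34
Area = width × length = 72.52 × 117.33736 = 8509.3053472 ≈ 8509.31
= Length: 117.34, Area: 8509.31

Length: 117.34, Area: 8509.31


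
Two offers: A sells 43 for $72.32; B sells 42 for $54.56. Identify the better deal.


Deal A: $72.32/43 = $1.6819/unit
Deal B: $54.56/42 = $1.2990/unit
B is cheaper per unit
= Deal B

Deal B


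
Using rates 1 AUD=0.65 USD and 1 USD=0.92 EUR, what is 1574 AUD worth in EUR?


Step 1: 1574 AUD × 0.65 = 1023.10 USD
Step 2: 1023.10 USD × 0.92 = 941.25 EUR
Implied rate AUD→EUR = 0.65 × 0.92 = 0.5980
= 941.25 EUR

941.25 EUR


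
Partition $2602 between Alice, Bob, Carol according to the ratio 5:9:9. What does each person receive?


Total parts = 5 + 9 + 9 = 23
Alice: 2602 × 5/23 = 565.65
Bob: 2602 × 9/23 = 1018.17
Carol: 2602 × 9/23 = 1018.17
= Alice: $565.65, Bob: $1018.17, Carol: $1018.17

Alice: $565.65, Bob: $1018.17, Carol: $1018.17


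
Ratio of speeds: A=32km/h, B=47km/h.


Ratio = 32:47
GCD = 1
Simplified = 32:47
Time ratio (same distance) = 47:32
Speed ratio = 32:47

32:47


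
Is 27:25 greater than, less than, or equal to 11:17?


27/25 = 1.0800
11/17 = 0.6471
1.0800 > 0.6471, so 27:25 is greater
= greater than

greater than


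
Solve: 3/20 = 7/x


Cross multiply: 3 × x = 20 × 7
3x = 140
x = 140 / 3
= 46.67

46.67


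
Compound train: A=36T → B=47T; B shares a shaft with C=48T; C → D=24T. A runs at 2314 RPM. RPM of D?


Stage 1: RPM_B = RPM_A × t_A/t_B = 2314 × 36/47 = 83304/47 ≈ 1772.43
B and C share a shaft → RPM_C = RPM_B
Stage 2: RPM_D = RPM_C × t_C/t_D = RPM_A × (t_A×t_C)/(t_B×t_D)
Overall ratio = (36×48)/(47×24) = 1728/1128
RPM_D = 2314 × 1728/1128 = 3998592/1128
≈ 3544.85 RPM

3544.85 RPM


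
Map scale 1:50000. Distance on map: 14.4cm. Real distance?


Real distance = map distance × scale
= 14.4cm × 50000
= 720000 cm = 7200.0 m
= 7.200 km

7.200 km


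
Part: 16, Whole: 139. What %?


Percentage = (part / whole) × 100
= (16 / 139) × 100
≈ 11.51%

11.51%


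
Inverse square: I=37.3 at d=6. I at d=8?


I₁d₁² = I₂d₂²
I₂ = I₁ × (d₁/d₂)²
= 37.3 × (6/8)²
= 37.3 × 36/64
= 1342.8/64
≈ 20.9813

20.9813


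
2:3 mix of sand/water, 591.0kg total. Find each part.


Total parts = 2 + 3 = 5
sand: 591.0 × 2/5 = 236.4kg
water: 591.0 × 3/5 = 354.6kg
= 236.4kg and 354.6kg

236.4kg and 354.6kg


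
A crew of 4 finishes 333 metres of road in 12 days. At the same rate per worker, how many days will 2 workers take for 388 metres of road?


Days ∝ work / workers, so d₂ = d₁ × (m₁/m₂) × (w₂/w₁)
Workers factor (inverse): 4/2 = 2.0000
Work factor (direct): 388/333 ≈ 1.1652
d₂ = 12 × 4/2 × 388/333 = (12 × 4 × 388) / (2 × 333) = 18624/666
≈ 27.96 days

27.96 days


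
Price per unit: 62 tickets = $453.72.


Unit rate = total / quantity
= 453.72 / 62
= $7.32 per unit

$7.32 per unit


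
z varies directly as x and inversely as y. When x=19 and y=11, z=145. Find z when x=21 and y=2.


z = k·x/y
Solve for k using the known point: k = z·y/x = 145×11/19 = 1595/19 ≈ 83.9474
Now evaluate at x=21, y=2:
z = k × 21 / 2 = (1595 × 21) / (19 × 2) = 33495/38
≈ 881.4474

881.4474


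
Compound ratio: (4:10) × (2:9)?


Compound ratio = (4×2) : (10×9)
= 8:90
GCD = 2
= 4:45

4:45


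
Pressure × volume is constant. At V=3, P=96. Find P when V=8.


Inverse proportion: x × y = constant
k = 3 × 96 = 288
y₂ = k / 8 = 288 / 8
= 36.00

36.00


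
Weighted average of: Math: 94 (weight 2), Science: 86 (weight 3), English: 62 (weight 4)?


Numerator = 94×2 + 86×3 + 62×4
= 188 + 258 + 248
= 694
Total weight = 9
Weighted avg = 694/9
= 77.11

77.11


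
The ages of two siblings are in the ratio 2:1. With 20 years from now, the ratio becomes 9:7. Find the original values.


Let A = 2k, B = 1k.
(2k + 20) / (1k + 20) = 9/7
Cross-multiply: 7(2k + 20) = 9(1k + 20)
14k + 140 = 9k + 180
14k - 9k = 180 - 140
5k = 40
k = 40/5 = 8
A = 2×8 = 16, B = 1×8 = 8
= A = 16, B = 8

A = 16, B = 8


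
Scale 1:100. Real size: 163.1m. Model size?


Model size = real / scale
= 163.1 / 100
= 1.6310 m

1.6310 m


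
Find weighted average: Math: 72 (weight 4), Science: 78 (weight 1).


Numerator = 72×4 + 78×1
= 288 + 78
= 366
Total weight = 5
Weighted avg = 366/5
= 73.20

73.20


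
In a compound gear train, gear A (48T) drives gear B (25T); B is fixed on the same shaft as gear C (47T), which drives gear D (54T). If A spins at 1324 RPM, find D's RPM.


Stage 1: RPM_B = RPM_A × t_A/t_B = 1324 × 48/25 = 63552/25 = 2542.08
B and C share a shaft → RPM_C = RPM_B
Stage 2: RPM_D = RPM_C × t_C/t_D = RPM_A × (t_A×t_C)/(t_B×t_D)
Overall ratio = (48×47)/(25×54) = 2256/1350
RPM_D = 1324 × 2256/1350 = 2986944/1350
≈ 2212.55 RPM

2212.55 RPM


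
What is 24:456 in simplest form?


GCD(24, 456) = 24
24/24 : 456/24
= 1:19

1:19


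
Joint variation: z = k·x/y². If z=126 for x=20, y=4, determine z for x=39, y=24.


z = k·x/y²
Solve for k using the known point: k = z·y²/x = 126×16/20 = 2016/20 = 100.8000
Now evaluate at x=39, y=24:
z = k × 39 / 576 = (2016 × 39) / (20 × 576) = 78624/11520
= 6.8250

6.8250


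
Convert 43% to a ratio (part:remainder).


43% means 43 parts out of 100; remainder = 57
Part : remainder = 43:57
GCD = 1
= 43:57

43:57


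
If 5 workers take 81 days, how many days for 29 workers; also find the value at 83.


Inverse proportion: x × y = constant
k = 5 × 81 = 405
At x=29: k/29 = 13.97
At x=83: k/83 = 4.88
= 13.97 and 4.88

13.97 and 4.88


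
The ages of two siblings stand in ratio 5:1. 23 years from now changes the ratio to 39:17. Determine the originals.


Let A = 5k, B = 1k.
(5k + 23) / (1k + 23) = 39/17
Cross-multiply: 17(5k + 23) = 39(1k + 23)
85k + 391 = 39k + 897
85k - 39k = 897 - 391
46k = 506
k = 506/46 = 11
A = 5×11 = 55, B = 1×11 = 11
= A = 55, B = 11

A = 55, B = 11


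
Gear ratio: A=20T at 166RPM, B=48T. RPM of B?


Gear ratio = 20:48 = 5:12
RPM_B = RPM_A × (teeth_A / teeth_B)
= 166 × (20/48)
= 69.2 RPM

69.2 RPM


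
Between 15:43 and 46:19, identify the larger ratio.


15/43 = 0.3488
46/19 = 2.4211
0.3488 < 2.4211, so 15:43 is less
= 46:19

46:19


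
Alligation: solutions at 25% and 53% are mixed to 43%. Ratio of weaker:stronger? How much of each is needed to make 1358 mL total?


Let x parts of 25% mix with y parts of 53%.
25x + 53y = 43(x + y)
25x + 53y = 43x + 43y
x(25 - 43) = y(43 - 53)
x/y = (53 - 43)/(43 - 25) = 10/18
Simplify: 5:9
Total parts = 14; one part = 1358/14 = 97.00 mL
25% solution: 5×97.00 = 485.00 mL
53% solution: 9×97.00 = 873.00 mL
= ratio 5:9; 485.00 mL and 873.00 mL

ratio 5:9; 485.00 mL and 873.00 mL


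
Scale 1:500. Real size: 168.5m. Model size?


Model size = real / scale
= 168.5 / 500
= 0.3370 m

0.3370 m


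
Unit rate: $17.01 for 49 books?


Unit rate = total / quantity
= 17.01 / 49
= $0.35 per unit

$0.35 per unit


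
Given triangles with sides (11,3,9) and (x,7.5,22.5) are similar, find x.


Scale factor = 7.5/3 = 2.5
Missing side = 11 × 2.5
= 27.5

27.5


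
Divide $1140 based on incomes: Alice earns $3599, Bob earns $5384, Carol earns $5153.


Total income = 3599 + 5384 + 5153 = $14136
Alice: $1140 × 3599/14136 = $290.24
Bob: $1140 × 5384/14136 = $434.19
Carol: $1140 × 5153/14136 = $415.56
= Alice: $290.24, Bob: $434.19, Carol: $415.56

Alice: $290.24, Bob: $434.19, Carol: $415.56


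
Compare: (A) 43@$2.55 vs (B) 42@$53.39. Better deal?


Deal A: $2.55/43 = $0.0593/unit
Deal B: $53.39/42 = $1.2712/unit
A is cheaper per unit
= Deal A

Deal A


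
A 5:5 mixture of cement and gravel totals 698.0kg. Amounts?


Total parts = 5 + 5 = 10
cement: 698.0 × 5/10 = 349.0kg
gravel: 698.0 × 5/10 = 349.0kg
= 349.0kg and 349.0kg

349.0kg and 349.0kg


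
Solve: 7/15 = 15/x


Cross multiply: 7 × x = 15 × 15
7x = 225
x = 225 / 7
= 32.14

32.14


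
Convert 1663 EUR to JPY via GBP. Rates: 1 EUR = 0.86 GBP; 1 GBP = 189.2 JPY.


Step 1: 1663 EUR × 0.86 = 1430.18 GBP
Step 2: 1430.18 GBP × 189.2 = 270590.06 JPY
Implied rate EUR→JPY = 0.86 × 189.2 = 162.7120
= 270590.06 JPY

270590.06 JPY


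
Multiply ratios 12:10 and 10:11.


Compound ratio = (12×10) : (10×11)
= 120:110
GCD = 10
= 12:11

12:11


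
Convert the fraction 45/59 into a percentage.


Percentage = (part / whole) × 100
= (45 / 59) × 100
≈ 76.27%

76.27%


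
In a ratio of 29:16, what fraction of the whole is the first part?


Total parts = 29 + 16 = 45
First part: 29/45 = 29/45
= 29/45

29/45


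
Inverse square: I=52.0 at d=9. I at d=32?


I₁d₁² = I₂d₂²
I₂ = I₁ × (d₁/d₂)²
= 52.0 × (9/32)²
= 52.0 × 81/1024
= 4212/1024
≈ 4.1133

4.1133


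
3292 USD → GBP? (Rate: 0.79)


Amount × rate = 3292 × 0.79
= 2600.68 GBP

2600.68 GBP


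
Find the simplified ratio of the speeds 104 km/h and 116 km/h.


Ratio = 104:116
GCD = 4
Simplified = 26:29
Time ratio (same distance) = 29:26
Speed ratio = 26:29

26:29


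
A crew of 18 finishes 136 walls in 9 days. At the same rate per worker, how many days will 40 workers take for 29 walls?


Days ∝ work / workers, so d₂ = d₁ × (m₁/m₂) × (w₂/w₁)
Workers factor (inverse): 18/40 = 0.4500
Work factor (direct): 29/136 ≈ 0.2132
d₂ = 9 × 18/40 × 29/136 = (9 × 18 × 29) / (40 × 136) = 4698/5440
≈ 0.86 days

0.86 days


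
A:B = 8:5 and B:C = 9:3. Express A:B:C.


Match B: multiply A:B by 9 → 72:45
Multiply B:C by 5 → 45:15
Combined: 72:45:15
GCD = 3
= 24:15:5

24:15:5


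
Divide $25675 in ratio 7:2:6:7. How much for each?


Total parts = 7 + 2 + 6 + 7 = 22
Part 1: 25675 × 7/22 = 8169.32
Part 2: 25675 × 2/22 = 2334.09
Part 3: 25675 × 6/22 = 7002.27
Part 4: 25675 × 7/22 = 8169.32
= Part 1: $8169.32, Part 2: $2334.09, Part 3: $7002.27, Part 4: $8169.32

Part 1: $8169.32, Part 2: $2334.09, Part 3: $7002.27, Part 4: $8169.32


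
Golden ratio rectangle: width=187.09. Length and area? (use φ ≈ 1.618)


φ = (1 + √5) / 2 ≈ 1.618
Length = width × φ = 187.09 × 1.618 = 302.71162
≈ 302.71
Area = width × length = 187.09 × 302.71162 = 56634.3169858 ≈ 56634.32
= Length: 302.71, Area: 56634.32

Length: 302.71, Area: 56634.32


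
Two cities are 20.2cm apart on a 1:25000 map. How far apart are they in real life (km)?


Real distance = map distance × scale
= 20.2cm × 25000
= 505000 cm = 5050.0 m
= 5.050 km

5.050 km


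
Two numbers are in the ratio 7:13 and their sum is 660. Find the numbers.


Let A = 7k, B = 13k.
7k + 13k = 660
20k = 660 → k = 660/20 = 33
A = 7×33 = 231, B = 13×33 = 429
= A = 231, B = 429

A = 231, B = 429


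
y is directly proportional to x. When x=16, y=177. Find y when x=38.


Direct proportion: y/x = constant
k = 177/16 = 11.0625
y₂ = k × 38 = 177 × 38 / 16 = 6726/16
≈ 420.38

420.38


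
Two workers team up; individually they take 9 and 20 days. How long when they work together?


Rate of A = 1/9 per day
Rate of B = 1/20 per day
Combined rate = 1/9 + 1/20 = 29/180 ≈ 0.1611 per day
Days = 1 / combined rate = 180/29
≈ 6.21 days

6.21 days


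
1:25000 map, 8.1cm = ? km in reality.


Real distance = map distance × scale
= 8.1cm × 25000
= 202500 cm = 2025.0 m
= 2.025 km

2.025 km


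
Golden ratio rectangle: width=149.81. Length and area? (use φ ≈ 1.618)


φ = (1 + √5) / 2 ≈ 1.618
Length = width × φ = 149.81 × 1.618 = 242.39258
≈ 242.39
Area = width × length = 149.81 × 242.39258 = 36312.8324098 ≈ 36312.83
= Length: 242.39, Area: 36312.83

Length: 242.39, Area: 36312.83


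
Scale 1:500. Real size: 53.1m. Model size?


Model size = real / scale
= 53.1 / 500
= 0.1062 m

0.1062 m


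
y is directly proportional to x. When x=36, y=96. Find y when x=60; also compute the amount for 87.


Direct proportion: y/x = constant
k = 96/36 ≈ 2.6667
y at x=60: k × 60 = 96 × 60 / 36 = 5760/36 = 160.00
y at x=87: k × 87 = 96 × 87 / 36 = 8352/36 = 232.00
= 160.00 and 232.00

160.00 and 232.00


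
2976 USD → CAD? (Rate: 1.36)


Amount × rate = 2976 × 1.36
= 4047.36 CAD

4047.36 CAD


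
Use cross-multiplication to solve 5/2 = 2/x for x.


Cross multiply: 5 × x = 2 × 2
5x = 4
x = 4 / 5
= 0.80

0.80


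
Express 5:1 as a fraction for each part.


Total parts = 5 + 1 = 6
First part: 5/6 = 5/6
Second part: 1/6 = 1/6
= 5/6 and 1/6

5/6 and 1/6


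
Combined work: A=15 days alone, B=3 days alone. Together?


Rate of A = 1/15 per day
Rate of B = 1/3 per day
Combined rate = 1/15 + 1/3 = 18/45 = 0.4000 per day
Days = 1 / combined rate = 45/18
= 2.50 days

2.50 days


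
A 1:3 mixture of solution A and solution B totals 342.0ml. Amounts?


Total parts = 1 + 3 = 4
solution A: 342.0 × 1/4 = 85.5ml
solution B: 342.0 × 3/4 = 256.5ml
= 85.5ml and 256.5ml

85.5ml and 256.5ml


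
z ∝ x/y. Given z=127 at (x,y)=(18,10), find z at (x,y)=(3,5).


z = k·x/y
Solve for k using the known point: k = z·y/x = 127×10/18 = 1270/18 ≈ 70.5556
Now evaluate at x=3, y=5:
z = k × 3 / 5 = (1270 × 3) / (18 × 5) = 3810/90
≈ 42.3333

42.3333


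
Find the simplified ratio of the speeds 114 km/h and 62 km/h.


Ratio = 114:62
GCD = 2
Simplified = 57:31
Time ratio (same distance) = 31:57
Speed ratio = 57:31

57:31


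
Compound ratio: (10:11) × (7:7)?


Compound ratio = (10×7) : (11×7)
= 70:77
GCD = 7
= 10:11

10:11


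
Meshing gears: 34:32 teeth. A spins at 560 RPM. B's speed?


Gear ratio = 34:32 = 17:16
RPM_B = RPM_A × (teeth_A / teeth_B)
= 560 × (34/32)
= 595.0 RPM

595.0 RPM


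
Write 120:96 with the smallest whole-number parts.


GCD(120, 96) = 24
120/24 : 96/24
= 5:4

5:4


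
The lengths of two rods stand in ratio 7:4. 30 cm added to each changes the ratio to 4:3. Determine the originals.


Let A = 7k, B = 4k.
(7k + 30) / (4k + 30) = 4/3
Cross-multiply: 3(7k + 30) = 4(4k + 30)
21k + 90 = 16k + 120
21k - 16k = 120 - 90
5k = 30
k = 30/5 = 6
A = 7×6 = 42, B = 4×6 = 24
= A = 42, B = 24

A = 42, B = 24


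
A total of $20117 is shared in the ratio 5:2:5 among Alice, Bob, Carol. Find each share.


Total parts = 5 + 2 + 5 = 12
Alice: 20117 × 5/12 = 8382.08
Bob: 20117 × 2/12 = 3352.83
Carol: 20117 × 5/12 = 8382.08
= Alice: $8382.08, Bob: $3352.83, Carol: $8382.08

Alice: $8382.08, Bob: $3352.83, Carol: $8382.08


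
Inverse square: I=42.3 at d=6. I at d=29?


I₁d₁² = I₂d₂²
I₂ = I₁ × (d₁/d₂)²
= 42.3 × (6/29)²
= 42.3 × 36/841
= 1522.8/841
≈ 1.8107

1.8107


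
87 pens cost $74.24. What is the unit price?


Unit rate = total / quantity
= 74.24 / 87
= $0.85 per unit

$0.85 per unit


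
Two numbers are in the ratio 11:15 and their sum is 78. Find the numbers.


Let A = 11k, B = 15k.
11k + 15k = 78
26k = 78 → k = 78/26 = 3
A = 11×3 = 33, B = 15×3 = 45
= A = 33, B = 45

A = 33, B = 45


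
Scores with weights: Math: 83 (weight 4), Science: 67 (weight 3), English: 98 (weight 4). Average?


Numerator = 83×4 + 67×3 + 98×4
= 332 + 201 + 392
= 925
Total weight = 11
Weighted avg = 925/11
= 84.09

84.09


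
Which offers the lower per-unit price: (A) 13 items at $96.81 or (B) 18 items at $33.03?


Deal A: $96.81/13 = $7.4469/unit
Deal B: $33.03/18 = $1.8350/unit
B is cheaper per unit
= Deal B

Deal B


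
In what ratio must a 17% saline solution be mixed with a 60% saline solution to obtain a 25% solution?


Let x parts of 17% mix with y parts of 60%.
17x + 60y = 25(x + y)
17x + 60y = 25x + 25y
x(17 - 25) = y(25 - 60)
x/y = (60 - 25)/(25 - 17) = 35/8
Simplify: 35:8
= 35:8

35:8


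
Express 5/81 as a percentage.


Percentage = (part / whole) × 100
= (5 / 81) × 100
≈ 6.17%

6.17%


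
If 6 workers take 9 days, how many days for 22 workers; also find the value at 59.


Inverse proportion: x × y = constant
k = 6 × 9 = 54
At x=22: k/22 = 2.45
At x=59: k/59 = 0.92
= 2.45 and 0.92

2.45 and 0.92


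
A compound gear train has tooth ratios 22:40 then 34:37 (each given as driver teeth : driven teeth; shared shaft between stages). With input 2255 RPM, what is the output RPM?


Stage 1: RPM_B = RPM_A × t_A/t_B = 2255 × 22/40 = 49610/40 = 1240.25
B and C share a shaft → RPM_C = RPM_B
Stage 2: RPM_D = RPM_C × t_C/t_D = RPM_A × (t_A×t_C)/(t_B×t_D)
Overall ratio = (22×34)/(40×37) = 748/1480
RPM_D = 2255 × 748/1480 = 1686740/1480
≈ 1139.69 RPM

1139.69 RPM


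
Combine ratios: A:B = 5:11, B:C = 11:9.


Match B: multiply A:B by 11 → 55:121
Multiply B:C by 11 → 121:99
Combined: 55:121:99
GCD = 11
= 5:11:9

5:11:9


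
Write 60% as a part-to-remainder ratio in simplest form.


60% means 60 parts out of 100; remainder = 40
Part : remainder = 60:40
GCD = 20
= 3:2

3:2


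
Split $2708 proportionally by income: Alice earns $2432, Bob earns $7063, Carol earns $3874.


Total income = 2432 + 7063 + 3874 = $13369
Alice: $2708 × 2432/13369 = $492.62
Bob: $2708 × 7063/13369 = $1430.67
Carol: $2708 × 3874/13369 = $784.71
= Alice: $492.62, Bob: $1430.67, Carol: $784.71

Alice: $492.62, Bob: $1430.67, Carol: $784.71


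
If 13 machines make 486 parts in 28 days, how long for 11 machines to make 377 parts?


Days ∝ work / workers, so d₂ = d₁ × (m₁/m₂) × (w₂/w₁)
Workers factor (inverse): 13/11 ≈ 1.1818
Work factor (direct): 377/486 ≈ 0.7757
d₂ = 28 × 13/11 × 377/486 = (28 × 13 × 377) / (11 × 486) = 137228/5346
≈ 25.67 days

25.67 days


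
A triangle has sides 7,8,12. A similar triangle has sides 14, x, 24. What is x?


Scale factor = 14/7 = 2
Missing side = 8 × 2
= 16.0

16.0


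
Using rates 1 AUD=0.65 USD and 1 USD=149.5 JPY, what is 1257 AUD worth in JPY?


Step 1: 1257 AUD × 0.65 = 817.05 USD
Step 2: 817.05 USD × 149.5 = 122148.98 JPY
Implied rate AUD→JPY = 0.65 × 149.5 = 97.1750
= 122148.98 JPY

122148.98 JPY


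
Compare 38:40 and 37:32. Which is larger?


38/40 = 0.9500
37/32 = 1.1562
0.9500 < 1.1562, so 38:40 is less
= 37:32

37:32


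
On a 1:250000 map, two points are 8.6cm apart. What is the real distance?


Real distance = map distance × scale
= 8.6cm × 250000
= 2150000 cm = 21500.0 m
= 21.500 km

21.500 km


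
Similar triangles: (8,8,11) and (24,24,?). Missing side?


Scale factor = 24/8 = 3
Missing side = 11 × 3
= 33.0

33.0


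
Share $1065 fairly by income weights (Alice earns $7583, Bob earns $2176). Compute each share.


Total income = 7583 + 2176 = $9759
Alice: $1065 × 7583/9759 = $827.53
Bob: $1065 × 2176/9759 = $237.47
= Alice: $827.53, Bob: $237.47

Alice: $827.53, Bob: $237.47


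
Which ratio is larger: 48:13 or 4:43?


48/13 = 3.6923
4/43 = 0.0930
3.6923 > 0.0930, so 48:13 is greater
= 48:13

48:13


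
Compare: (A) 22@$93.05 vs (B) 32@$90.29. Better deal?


Deal A: $93.05/22 = $4.2295/unit
Deal B: $90.29/32 = $2.8216/unit
B is cheaper per unit
= Deal B

Deal B


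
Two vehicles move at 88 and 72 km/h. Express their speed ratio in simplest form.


Ratio = 88:72
GCD = 8
Simplified = 11:9
Time ratio (same distance) = 9:11
Speed ratio = 11:9

11:9


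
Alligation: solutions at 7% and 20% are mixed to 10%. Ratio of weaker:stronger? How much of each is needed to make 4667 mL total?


Let x parts of 7% mix with y parts of 20%.
7x + 20y = 10(x + y)
7x + 20y = 10x + 10y
x(7 - 10) = y(10 - 20)
x/y = (20 - 10)/(10 - 7) = 10/3
Simplify: 10:3
Total parts = 13; one part = 4667/13 = 359.00 mL
7% solution: 10×359.00 = 3590.00 mL
20% solution: 3×359.00 = 1077.00 mL
= ratio 10:3; 3590.00 mL and 1077.00 mL

ratio 10:3; 3590.00 mL and 1077.00 mL


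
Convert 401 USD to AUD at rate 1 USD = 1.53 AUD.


Amount × rate = 401 × 1.53
= 613.53 AUD

613.53 AUD


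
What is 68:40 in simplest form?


GCD(68, 40) = 4
68/4 : 40/4
= 17:10

17:10


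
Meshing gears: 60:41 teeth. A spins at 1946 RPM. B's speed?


Gear ratio = 60:41 = 60:41
RPM_B = RPM_A × (teeth_A / teeth_B)
= 1946 × (60/41)
= 2847.8 RPM

2847.8 RPM


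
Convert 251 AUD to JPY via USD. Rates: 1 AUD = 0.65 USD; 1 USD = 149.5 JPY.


Step 1: 251 AUD × 0.65 = 163.15 USD
Step 2: 163.15 USD × 149.5 = 24390.93 JPY
Implied rate AUD→JPY = 0.65 × 149.5 = 97.1750
= 24390.93 JPY

24390.93 JPY


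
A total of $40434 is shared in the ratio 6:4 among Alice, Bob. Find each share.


Total parts = 6 + 4 = 10
Alice: 40434 × 6/10 = 24260.40
Bob: 40434 × 4/10 = 16173.60
= Alice: $24260.40, Bob: $16173.60

Alice: $24260.40, Bob: $16173.60


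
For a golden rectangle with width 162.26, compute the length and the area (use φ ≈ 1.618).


φ = (1 + √5) / 2 ≈ 1.618
Length = width × φ = 162.26 × 1.618 = 262.53668
≈ 262.54
Area = width × length = 162.26 × 262.53668 = 42599.2016968 ≈ 42599.20
= Length: 262.54, Area: 42599.20

Length: 262.54, Area: 42599.20


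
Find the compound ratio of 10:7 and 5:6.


Compound ratio = (10×5) : (7×6)
= 50:42
GCD = 2
= 25:21

25:21


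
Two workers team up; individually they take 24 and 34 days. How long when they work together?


Rate of A = 1/24 per day
Rate of B = 1/34 per day
Combined rate = 1/24 + 1/34 = 58/816 ≈ 0.0711 per day
Days = 1 / combined rate = 816/58
≈ 14.07 days

14.07 days


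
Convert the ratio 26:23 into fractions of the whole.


Total parts = 26 + 23 = 49
First part: 26/49 = 26/49
Second part: 23/49 = 23/49
= 26/49 and 23/49

26/49 and 23/49


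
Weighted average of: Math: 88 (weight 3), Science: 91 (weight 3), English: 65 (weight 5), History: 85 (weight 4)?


Numerator = 88×3 + 91×3 + 65×5 + 85×4
= 264 + 273 + 325 + 340
= 1202
Total weight = 15
Weighted avg = 1202/15
= 80.13

80.13


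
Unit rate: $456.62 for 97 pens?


Unit rate = total / quantity
= 456.62 / 97
= $4.71 per unit

$4.71 per unit


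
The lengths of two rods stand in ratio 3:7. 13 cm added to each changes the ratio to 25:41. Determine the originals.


Let A = 3k, B = 7k.
(3k + 13) / (7k + 13) = 25/41
Cross-multiply: 41(3k + 13) = 25(7k + 13)
123k + 533 = 175k + 325
123k - 175k = 325 - 533
-52k = -208
k = -208/-52 = 4
A = 3×4 = 12, B = 7×4 = 28
= A = 12, B = 28

A = 12, B = 28


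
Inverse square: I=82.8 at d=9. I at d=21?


I₁d₁² = I₂d₂²
I₂ = I₁ × (d₁/d₂)²
= 82.8 × (9/21)²
= 82.8 × 81/441
= 6706.8/441
≈ 15.2082

15.2082


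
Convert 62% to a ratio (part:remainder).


62% means 62 parts out of 100; remainder = 38
Part : remainder = 62:38
GCD = 2
= 31:19

31:19


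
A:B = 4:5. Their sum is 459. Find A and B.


Let A = 4k, B = 5k.
4k + 5k = 459
9k = 459 → k = 459/9 = 51
A = 4×51 = 204, B = 5×51 = 255
= A = 204, B = 255

A = 204, B = 255


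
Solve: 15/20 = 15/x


Cross multiply: 15 × x = 20 × 15
15x = 300
x = 300 / 15
= 20.00

20.00


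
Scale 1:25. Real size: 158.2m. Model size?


Model size = real / scale
= 158.2 / 25
= 6.3280 m

6.3280 m


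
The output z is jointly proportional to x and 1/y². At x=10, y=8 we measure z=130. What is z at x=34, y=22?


z = k·x/y²
Solve for k using the known point: k = z·y²/x = 130×64/10 = 8320/10 = 832.0000
Now evaluate at x=34, y=22:
z = k × 34 / 484 = (8320 × 34) / (10 × 484) = 282880/4840
≈ 58.4463

58.4463


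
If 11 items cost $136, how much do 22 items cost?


Direct proportion: y/x = constant
k = 136/11 ≈ 12.3636
y₂ = k × 22 = 136 × 22 / 11 = 2992/11
= 272.00

272.00


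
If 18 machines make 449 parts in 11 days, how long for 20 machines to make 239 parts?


Days ∝ work / workers, so d₂ = d₁ × (m₁/m₂) × (w₂/w₁)
Workers factor (inverse): 18/20 = 0.9000
Work factor (direct): 239/449 ≈ 0.5323
d₂ = 11 × 18/20 × 239/449 = (11 × 18 × 239) / (20 × 449) = 47322/8980
≈ 5.27 days

5.27 days


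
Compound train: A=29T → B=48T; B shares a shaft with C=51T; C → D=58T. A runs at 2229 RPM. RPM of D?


Stage 1: RPM_B = RPM_A × t_A/t_B = 2229 × 29/48 = 64641/48 ≈ 1346.69
B and C share a shaft → RPM_C = RPM_B
Stage 2: RPM_D = RPM_C × t_C/t_D = RPM_A × (t_A×t_C)/(t_B×t_D)
Overall ratio = (29×51)/(48×58) = 1479/2784
RPM_D = 2229 × 1479/2784 = 3296691/2784
≈ 1184.16 RPM

1184.16 RPM


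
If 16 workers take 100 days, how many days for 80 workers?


Inverse proportion: x × y = constant
k = 16 × 100 = 1600
y₂ = k / 80 = 1600 / 80
= 20.00

20.00


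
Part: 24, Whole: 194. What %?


Percentage = (part / whole) × 100
= (24 / 194) × 100
≈ 12.37%

12.37%


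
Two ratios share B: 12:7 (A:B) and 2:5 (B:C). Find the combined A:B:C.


Match B: multiply A:B by 2 → 24:14
Multiply B:C by 7 → 14:35
Combined: 24:14:35
GCD = 1
= 24:14:35

24:14:35


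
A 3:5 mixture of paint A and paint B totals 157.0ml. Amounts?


Total parts = 3 + 5 = 8
paint A: 157.0 × 3/8 = 58.9ml
paint B: 157.0 × 5/8 = 98.1ml
= 58.9ml and 98.1ml

58.9ml and 98.1ml


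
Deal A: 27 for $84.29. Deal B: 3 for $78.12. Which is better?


Deal A: $84.29/27 = $3.1219/unit
Deal B: $78.12/3 = $26.0400/unit
A is cheaper per unit
= Deal A

Deal A


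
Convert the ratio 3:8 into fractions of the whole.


Total parts = 3 + 8 = 11
First part: 3/11 = 3/11
Second part: 8/11 = 8/11
= 3/11 and 8/11

3/11 and 8/11


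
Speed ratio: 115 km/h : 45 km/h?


Ratio = 115:45
GCD = 5
Simplified = 23:9
Time ratio (same distance) = 9:23
Speed ratio = 23:9

23:9


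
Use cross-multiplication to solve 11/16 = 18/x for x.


Cross multiply: 11 × x = 16 × 18
11x = 288
x = 288 / 11
= 26.18

26.18


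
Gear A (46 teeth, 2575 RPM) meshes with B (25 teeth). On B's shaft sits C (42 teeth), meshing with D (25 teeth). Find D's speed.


Stage 1: RPM_B = RPM_A × t_A/t_B = 2575 × 46/25 = 118450/25 = 4738.00
B and C share a shaft → RPM_C = RPM_B
Stage 2: RPM_D = RPM_C × t_C/t_D = RPM_A × (t_A×t_C)/(t_B×t_D)
Overall ratio = (46×42)/(25×25) = 1932/625
RPM_D = 2575 × 1932/625 = 4974900/625
= 7959.84 RPM

7959.84 RPM


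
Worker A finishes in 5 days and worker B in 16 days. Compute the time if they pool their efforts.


Rate of A = 1/5 per day
Rate of B = 1/16 per day
Combined rate = 1/5 + 1/16 = 21/80 = 0.2625 per day
Days = 1 / combined rate = 80/21
≈ 3.81 days

3.81 days


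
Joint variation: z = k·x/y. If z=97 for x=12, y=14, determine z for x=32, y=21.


z = k·x/y
Solve for k using the known point: k = z·y/x = 97×14/12 = 1358/12 ≈ 113.1667
Now evaluate at x=32, y=21:
z = k × 32 / 21 = (1358 × 32) / (12 × 21) = 43456/252
≈ 172.4444

172.4444


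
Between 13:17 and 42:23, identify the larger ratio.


13/17 = 0.7647
42/23 = 1.8261
0.7647 < 1.8261, so 13:17 is less
= 42:23

42:23


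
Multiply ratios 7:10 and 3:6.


Compound ratio = (7×3) : (10×6)
= 21:60
GCD = 3
= 7:20

7:20


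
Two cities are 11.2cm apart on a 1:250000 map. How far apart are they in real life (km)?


Real distance = map distance × scale
= 11.2cm × 250000
= 2800000 cm = 28000.0 m
= 28.000 km

28.000 km


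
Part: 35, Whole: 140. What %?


Percentage = (part / whole) × 100
= (35 / 140) × 100
= 25.00%

25.00%


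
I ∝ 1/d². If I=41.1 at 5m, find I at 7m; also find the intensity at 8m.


I₁d₁² = I₂d₂²
I at 7m = 41.1 × (5/7)² = 41.1 × 25/49 = 1027.5/49 ≈ 20.9694
I at 8m = 41.1 × (5/8)² = 41.1 × 25/64 = 1027.5/64 ≈ 16.0547
= 20.9694 and 16.0547

20.9694 and 16.0547


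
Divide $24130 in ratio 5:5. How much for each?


Total parts = 5 + 5 = 10
Part 1: 24130 × 5/10 = 12065.00
Part 2: 24130 × 5/10 = 12065.00
= Part 1: $12065.00, Part 2: $12065.00

Part 1: $12065.00, Part 2: $12065.00


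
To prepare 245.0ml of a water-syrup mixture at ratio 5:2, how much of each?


Total parts = 5 + 2 = 7
water: 245.0 × 5/7 = 175.0ml
syrup: 245.0 × 2/7 = 70.0ml
= 175.0ml and 70.0ml

175.0ml and 70.0ml


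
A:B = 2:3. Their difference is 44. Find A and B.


Let A = 2k, B = 3k.
3k - 2k = 44
1k = 44 → k = 44/1 = 44
A = 2×44 = 88, B = 3×44 = 132
= A = 88, B = 132

A = 88, B = 132


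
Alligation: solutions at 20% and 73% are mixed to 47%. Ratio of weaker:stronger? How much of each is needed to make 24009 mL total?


Let x parts of 20% mix with y parts of 73%.
20x + 73y = 47(x + y)
20x + 73y = 47x + 47y
x(20 - 47) = y(47 - 73)
x/y = (73 - 47)/(47 - 20) = 26/27
Simplify: 26:27
Total parts = 53; one part = 24009/53 = 453.00 mL
20% solution: 26×453.00 = 11778.00 mL
73% solution: 27×453.00 = 12231.00 mL
= ratio 26:27; 11778.00 mL and 12231.00 mL

ratio 26:27; 11778.00 mL and 12231.00 mL


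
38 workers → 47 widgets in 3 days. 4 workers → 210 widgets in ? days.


Days ∝ work / workers, so d₂ = d₁ × (m₁/m₂) × (w₂/w₁)
Workers factor (inverse): 38/4 = 9.5000
Work factor (direct): 210/47 ≈ 4.4681
d₂ = 3 × 38/4 × 210/47 = (3 × 38 × 210) / (4 × 47) = 23940/188
≈ 127.34 days

127.34 days


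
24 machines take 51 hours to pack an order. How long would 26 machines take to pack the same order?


Inverse proportion: x × y = constant
k = 24 × 51 = 1224
y₂ = k / 26 = 1224 / 26
= 47.08

47.08


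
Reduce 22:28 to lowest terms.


GCD(22, 28) = 2
22/2 : 28/2
= 11:14

11:14


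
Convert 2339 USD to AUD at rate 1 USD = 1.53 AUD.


Amount × rate = 2339 × 1.53
= 3578.67 AUD

3578.67 AUD


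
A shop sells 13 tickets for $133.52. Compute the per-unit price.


Unit rate = total / quantity
= 133.52 / 13
= $10.27 per unit

$10.27 per unit


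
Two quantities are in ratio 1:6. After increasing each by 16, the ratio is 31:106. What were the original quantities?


Let A = 1k, B = 6k.
(1k + 16) / (6k + 16) = 31/106
Cross-multiply: 106(1k + 16) = 31(6k + 16)
106k + 1696 = 186k + 496
106k - 186k = 496 - 1696
-80k = -1200
k = -1200/-80 = 15
A = 1×15 = 15, B = 6×15 = 90
= A = 15, B = 90

A = 15, B = 90


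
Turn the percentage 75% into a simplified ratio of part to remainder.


75% means 75 parts out of 100; remainder = 25
Part : remainder = 75:25
GCD = 25
= 3:1

3:1


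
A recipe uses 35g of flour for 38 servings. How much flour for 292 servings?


Direct proportion: y/x = constant
k = 35/38 ≈ 0.9211
y₂ = k × 292 = 35 × 292 / 38 = 10220/38
≈ 268.95

268.95


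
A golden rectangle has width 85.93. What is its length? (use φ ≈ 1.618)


φ = (1 + √5) / 2 ≈ 1.618
Length = width × φ = 85.93 × 1.618 = 139.03474
≈ 139.03

139.03


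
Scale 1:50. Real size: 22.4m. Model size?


Model size = real / scale
= 22.4 / 50
= 0.4480 m

0.4480 m


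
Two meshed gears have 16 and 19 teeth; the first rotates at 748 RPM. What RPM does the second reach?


Gear ratio = 16:19 = 16:19
RPM_B = RPM_A × (teeth_A / teeth_B)
= 748 × (16/19)
= 629.9 RPM

629.9 RPM


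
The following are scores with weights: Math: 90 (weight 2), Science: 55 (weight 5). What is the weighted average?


Numerator = 90×2 + 55×5
= 180 + 275
= 455
Total weight = 7
Weighted avg = 455/7
= 65.00

65.00


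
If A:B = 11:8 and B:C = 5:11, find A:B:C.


Match B: multiply A:B by 5 → 55:40
Multiply B:C by 8 → 40:88
Combined: 55:40:88
GCD = 1
= 55:40:88

55:40:88


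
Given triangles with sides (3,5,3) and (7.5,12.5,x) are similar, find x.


Scale factor = 7.5/3 = 2.5
Missing side = 3 × 2.5
= 7.5

7.5


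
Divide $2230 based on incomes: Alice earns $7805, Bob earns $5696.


Total income = 7805 + 5696 = $13501
Alice: $2230 × 7805/13501 = $1289.17
Bob: $2230 × 5696/13501 = $940.83
= Alice: $1289.17, Bob: $940.83

Alice: $1289.17, Bob: $940.83


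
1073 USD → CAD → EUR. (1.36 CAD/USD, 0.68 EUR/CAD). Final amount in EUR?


Step 1: 1073 USD × 1.36 = 1459.28 CAD
Step 2: 1459.28 CAD × 0.68 = 992.31 EUR
Implied rate USD→EUR = 1.36 × 0.68 = 0.9248
= 992.31 EUR

992.31 EUR


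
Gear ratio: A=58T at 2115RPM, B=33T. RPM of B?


Gear ratio = 58:33 = 58:33
RPM_B = RPM_A × (teeth_A / teeth_B)
= 2115 × (58/33)
= 3717.3 RPM

3717.3 RPM


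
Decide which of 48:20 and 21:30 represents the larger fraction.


48/20 = 2.4000
21/30 = 0.7000
2.4000 > 0.7000, so 48:20 is greater
= 48:20

48:20


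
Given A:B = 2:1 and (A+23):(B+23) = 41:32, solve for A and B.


Let A = 2k, B = 1k.
(2k + 23) / (1k + 23) = 41/32
Cross-multiply: 32(2k + 23) = 41(1k + 23)
64k + 736 = 41k + 943
64k - 41k = 943 - 736
23k = 207
k = 207/23 = 9
A = 2×9 = 18, B = 1×9 = 9
= A = 18, B = 9

A = 18, B = 9


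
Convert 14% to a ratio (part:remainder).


14% means 14 parts out of 100; remainder = 86
Part : remainder = 14:86
GCD = 2
= 7:43

7:43


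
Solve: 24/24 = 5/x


Cross multiply: 24 × x = 24 × 5
24x = 120
x = 120 / 24
= 5.00

5.00


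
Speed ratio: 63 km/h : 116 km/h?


Ratio = 63:116
GCD = 1
Simplified = 63:116
Time ratio (same distance) = 116:63
Speed ratio = 63:116

63:116


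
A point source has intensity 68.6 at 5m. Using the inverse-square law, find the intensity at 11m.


I₁d₁² = I₂d₂²
I₂ = I₁ × (d₁/d₂)²
= 68.6 × (5/11)²
= 68.6 × 25/121
= 1715/121
≈ 14.1736

14.1736


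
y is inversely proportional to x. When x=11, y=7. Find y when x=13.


Inverse proportion: x × y = constant
k = 11 × 7 = 77
y₂ = k / 13 = 77 / 13
= 5.92

5.92


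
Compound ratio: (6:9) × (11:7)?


Compound ratio = (6×11) : (9×7)
= 66:63
GCD = 3
= 22:21

22:21


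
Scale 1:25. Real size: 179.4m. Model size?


Model size = real / scale
= 179.4 / 25
= 7.1760 m

7.1760 m


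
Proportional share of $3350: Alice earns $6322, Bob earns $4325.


Total income = 6322 + 4325 = $10647
Alice: $3350 × 6322/10647 = $1989.17
Bob: $3350 × 4325/10647 = $1360.83
= Alice: $1989.17, Bob: $1360.83

Alice: $1989.17, Bob: $1360.83


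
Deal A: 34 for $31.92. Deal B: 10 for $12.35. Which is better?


Deal A: $31.92/34 = $0.9388/unit
Deal B: $12.35/10 = $1.2350/unit
A is cheaper per unit
= Deal A

Deal A


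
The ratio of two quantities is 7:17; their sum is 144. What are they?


Let A = 7k, B = 17k.
7k + 17k = 144
24k = 144 → k = 144/24 = 6
A = 7×6 = 42, B = 17×6 = 102
= A = 42, B = 102

A = 42, B = 102


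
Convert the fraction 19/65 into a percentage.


Percentage = (part / whole) × 100
= (19 / 65) × 100
≈ 29.23%

29.23%


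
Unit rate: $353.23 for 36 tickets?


Unit rate = total / quantity
= 353.23 / 36
= $9.81 per unit

$9.81 per unit


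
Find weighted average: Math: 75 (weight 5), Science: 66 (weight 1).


Numerator = 75×5 + 66×1
= 375 + 66
= 441
Total weight = 6
Weighted avg = 441/6
= 73.50

73.50


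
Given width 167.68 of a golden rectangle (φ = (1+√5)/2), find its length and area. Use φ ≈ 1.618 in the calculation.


φ = (1 + √5) / 2 ≈ 1.618
Length = width × φ = 167.68 × 1.618 = 271.30624
≈ 271.31
Area = width × length = 167.68 × 271.30624 = 45492.6303232 ≈ 45492.63
= Length: 271.31, Area: 45492.63

Length: 271.31, Area: 45492.63


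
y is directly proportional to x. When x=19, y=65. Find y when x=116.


Direct proportion: y/x = constant
k = 65/19 ≈ 3.4211
y₂ = k × 116 = 65 × 116 / 19 = 7540/19
≈ 396.84

396.84


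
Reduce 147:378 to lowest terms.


GCD(147, 378) = 21
147/21 : 378/21
= 7:18

7:18


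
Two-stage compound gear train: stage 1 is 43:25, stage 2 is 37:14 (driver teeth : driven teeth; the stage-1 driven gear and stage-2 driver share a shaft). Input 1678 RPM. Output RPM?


Stage 1: RPM_B = RPM_A × t_A/t_B = 1678 × 43/25 = 72154/25 = 2886.16
B and C share a shaft → RPM_C = RPM_B
Stage 2: RPM_D = RPM_C × t_C/t_D = RPM_A × (t_A×t_C)/(t_B×t_D)
Overall ratio = (43×37)/(25×14) = 1591/350
RPM_D = 1678 × 1591/350 = 2669698/350
≈ 7627.71 RPM

7627.71 RPM


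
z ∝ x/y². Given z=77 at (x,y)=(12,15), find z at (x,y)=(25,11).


z = k·x/y²
Solve for k using the known point: k = z·y²/x = 77×225/12 = 17325/12 = 1443.7500
Now evaluate at x=25, y=11:
z = k × 25 / 121 = (17325 × 25) / (12 × 121) = 433125/1452
≈ 298.2955

298.2955


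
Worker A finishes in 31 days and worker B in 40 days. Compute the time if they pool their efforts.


Rate of A = 1/31 per day
Rate of B = 1/40 per day
Combined rate = 1/31 + 1/40 = 71/1240 ≈ 0.0573 per day
Days = 1 / combined rate = 1240/71
≈ 17.46 days

17.46 days


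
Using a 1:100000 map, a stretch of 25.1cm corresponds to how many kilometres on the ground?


Real distance = map distance × scale
= 25.1cm × 100000
= 2510000 cm = 25100.0 m
= 25.100 km

25.100 km


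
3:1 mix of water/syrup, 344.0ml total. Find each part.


Total parts = 3 + 1 = 4
water: 344.0 × 3/4 = 258.0ml
syrup: 344.0 × 1/4 = 86.0ml
= 258.0ml and 86.0ml

258.0ml and 86.0ml


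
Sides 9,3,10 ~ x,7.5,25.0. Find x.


Scale factor = 7.5/3 = 2.5
Missing side = 9 × 2.5
= 22.5

22.5


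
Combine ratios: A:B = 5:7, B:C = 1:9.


Match B: multiply A:B by 1 → 5:7
Multiply B:C by 7 → 7:63
Combined: 5:7:63
GCD = 1
= 5:7:63

5:7:63


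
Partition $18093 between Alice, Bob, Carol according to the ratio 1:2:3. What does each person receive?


Total parts = 1 + 2 + 3 = 6
Alice: 18093 × 1/6 = 3015.50
Bob: 18093 × 2/6 = 6031.00
Carol: 18093 × 3/6 = 9046.50
= Alice: $3015.50, Bob: $6031.00, Carol: $9046.50

Alice: $3015.50, Bob: $6031.00, Carol: $9046.50


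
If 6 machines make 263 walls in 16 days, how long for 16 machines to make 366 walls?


Days ∝ work / workers, so d₂ = d₁ × (m₁/m₂) × (w₂/w₁)
Workers factor (inverse): 6/16 = 0.3750
Work factor (direct): 366/263 ≈ 1.3916
d₂ = 16 × 6/16 × 366/263 = (16 × 6 × 366) / (16 × 263) = 35136/4208
≈ 8.35 days

8.35 days


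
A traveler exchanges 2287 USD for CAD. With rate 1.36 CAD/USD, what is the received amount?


Amount × rate = 2287 × 1.36
= 3110.32 CAD

3110.32 CAD
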